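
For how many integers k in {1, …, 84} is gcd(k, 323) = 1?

76

323 = 17·19. Inclusion–exclusion on these primes:
84 − ⌊84/17⌋ − ⌊84/19⌋ + ⌊84/323⌋ = 76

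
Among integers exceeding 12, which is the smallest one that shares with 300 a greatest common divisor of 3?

21

300 = 3·100. Any a with gcd(a, 300) = 3 is a multiple of 3, say 3s, with s coprime to 100.
Need s > 12/3, so s ≥ 5. First s ≥ 5 with gcd(s, 100) = 1 is s = 7. Thus a = 3·7 = 21.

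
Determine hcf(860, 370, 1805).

5

860 = 2² · 5 · 43; 370 = 2 · 5 · 37; 1805 = 5 · 19²
gcd takes min exponent of each prime: 5 = 5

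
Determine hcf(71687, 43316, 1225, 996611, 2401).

49

gcd(71687, 43316): 71687 = 1·43316 + 28371; 43316 = 1·28371 + 14945; 28371 = 1·14945 + 13426; 14945 = 1·13426 + 1519; 13426 = 8·1519 + 1274; 1519 = 1·1274 + 245; 1274 = 5·245 + 49; 245 = 5·49 + 0 → 49
gcd(49, 1225): 1225 = 25·49 + 0 → 49
gcd(49, 996611): 996611 = 20339·49 + 0 → 49
gcd(49, 2401): 2401 = 49·49 + 0 → 49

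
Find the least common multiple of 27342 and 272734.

gcd first: 272734 = 9·27342 + 26656; 27342 = 1·26656 + 686; 26656 = 38·686 + 588; 686 = 1·588 + 98; 588 = 6·98 + 0 → gcd = 98
lcm = 27342·272734/gcd = 7457093028/98 = 76092786

76092786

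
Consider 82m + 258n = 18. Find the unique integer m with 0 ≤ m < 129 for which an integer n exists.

Euclid: 258 = 3·82 + 12; 82 = 6·12 + 10; 12 = 1·10 + 2; 10 = 5·2 + 0 → gcd = 2; 18 = 2·9.
Back-substitution yields 82·(-22) + 258·(7) = 2, so one solution is m = -22·9 = -198, n = 7·9 = 63.
Solutions in m differ by 258/2 = 129; the one in [0, 129) is -198 mod 129 = 60.

60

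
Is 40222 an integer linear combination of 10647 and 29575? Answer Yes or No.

Yes

By Bézout, 10647s + 29575t = 40222 has integer solutions iff gcd(10647, 29575) | 40222.
Euclid: 29575 = 2·10647 + 8281; 10647 = 1·8281 + 2366; 8281 = 3·2366 + 1183; 2366 = 2·1183 + 0. gcd = 1183; 40222 mod 1183 = 0. Yes.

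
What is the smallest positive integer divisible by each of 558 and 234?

7254

gcd first: 558 = 2·234 + 90; 234 = 2·90 + 54; 90 = 1·54 + 36; 54 = 1·36 + 18; 36 = 2·18 + 0 → gcd = 18
lcm = 558·234/gcd = 130572/18 = 7254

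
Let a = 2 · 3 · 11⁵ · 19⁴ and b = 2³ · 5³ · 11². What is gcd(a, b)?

242

min exponent per shared prime: 2 · 11² = 242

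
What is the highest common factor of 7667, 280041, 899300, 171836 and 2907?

17

7667 = 11 · 17 · 41; 280041 = 3 · 17³ · 19; 899300 = 2² · 5² · 17 · 23²; 171836 = 2² · 7 · 17 · 19²; 2907 = 3² · 17 · 19
gcd takes min exponent of each prime: 17 = 17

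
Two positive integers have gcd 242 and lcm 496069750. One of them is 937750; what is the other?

128018

a·b = gcd·lcm = 242·496069750 = 120048879500, so b = 120048879500/937750 = 128018.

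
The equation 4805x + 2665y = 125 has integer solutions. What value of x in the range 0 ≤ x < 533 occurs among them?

Reduce mod 2665: 4805x ≡ 125 (mod 2665). With g = gcd(4805, 2665) = 5 dividing 125, divide through: 961x ≡ 25 (mod 533).
Since gcd(961, 533) = 1, x ≡ 25·(961)⁻¹ ≡ 482 (mod 533). Smallest non-negative: 482.

482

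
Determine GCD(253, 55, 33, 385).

253 = 11 · 23; 55 = 5 · 11; 33 = 3 · 11; 385 = 5 · 7 · 11
gcd takes min exponent of each prime: 11 = 11

11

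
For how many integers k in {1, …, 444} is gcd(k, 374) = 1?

Prime factors of 374: 2, 11, 17. Count integers ≤ 444 divisible by none of them.
By inclusion–exclusion: 444 − ⌊444/2⌋ − ⌊444/11⌋ − ⌊444/17⌋ + ⌊444/22⌋ + ⌊444/34⌋ + ⌊444/187⌋ − ⌊444/374⌋ = 190.

190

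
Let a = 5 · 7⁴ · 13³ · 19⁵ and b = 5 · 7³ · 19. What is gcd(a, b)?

min exponent per shared prime: 5 · 7³ · 19 = 32585

32585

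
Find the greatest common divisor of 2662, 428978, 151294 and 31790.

gcd(2662, 428978): 428978 = 161·2662 + 396; 2662 = 6·396 + 286; 396 = 1·286 + 110; 286 = 2·110 + 66; 110 = 1·66 + 44; 66 = 1·44 + 22; 44 = 2·22 + 0 → 22
gcd(22, 151294): 151294 = 6877·22 + 0 → 22
gcd(22, 31790): 31790 = 1445·22 + 0 → 22

22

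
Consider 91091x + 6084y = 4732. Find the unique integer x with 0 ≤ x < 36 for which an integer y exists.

8

gcd(91091, 6084) = 169 (Euclid: 91091 = 14·6084 + 5915; 6084 = 1·5915 + 169; 5915 = 35·169 + 0), and 169 | 4732.
Extended Euclid: 91091·(-1) + 6084·(15) = 169. Scale by 28: x₀ = -28.
General solution x = x₀ + 36t; reducing mod 36 gives x = 8 (and y = -119).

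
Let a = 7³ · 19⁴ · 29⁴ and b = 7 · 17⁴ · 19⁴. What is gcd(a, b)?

min exponent per shared prime: 7 · 19⁴ = 912247

912247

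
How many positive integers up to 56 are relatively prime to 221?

49

Prime factors of 221: 13, 17. Count integers ≤ 56 divisible by none of them.
By inclusion–exclusion: 56 − ⌊56/13⌋ − ⌊56/17⌋ + ⌊56/221⌋ = 49.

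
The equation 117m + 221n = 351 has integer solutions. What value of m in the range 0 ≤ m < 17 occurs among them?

3

Euclid: 221 = 1·117 + 104; 117 = 1·104 + 13; 104 = 8·13 + 0 → gcd = 13; 351 = 13·27.
Back-substitution yields 117·(2) + 221·(-1) = 13, so one solution is m = 2·27 = 54, n = -1·27 = -27.
Solutions in m differ by 221/13 = 17; the one in [0, 17) is 54 mod 17 = 3.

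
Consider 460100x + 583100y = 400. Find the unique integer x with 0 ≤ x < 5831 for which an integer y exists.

1773

Euclid: 583100 = 1·460100 + 123000; 460100 = 3·123000 + 91100; 123000 = 1·91100 + 31900; 91100 = 2·31900 + 27300; 31900 = 1·27300 + 4600; 27300 = 5·4600 + 4300; 4600 = 1·4300 + 300; 4300 = 14·300 + 100; 300 = 3·100 + 0 → gcd = 100; 400 = 100·4.
Back-substitution yields 460100·(1901) + 583100·(-1500) = 100, so one solution is x = 1901·4 = 7604, y = -1500·4 = -6000.
Solutions in x differ by 583100/100 = 5831; the one in [0, 5831) is 7604 mod 5831 = 1773.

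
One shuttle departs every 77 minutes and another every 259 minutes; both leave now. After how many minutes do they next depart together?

77 = 7 · 11; 259 = 7 · 37
max exponents: 7 · 11 · 37 = 2849

2849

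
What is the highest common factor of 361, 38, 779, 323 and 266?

19

gcd(361, 38): 361 = 9·38 + 19; 38 = 2·19 + 0 → 19
gcd(19, 779): 779 = 41·19 + 0 → 19
gcd(19, 323): 323 = 17·19 + 0 → 19
gcd(19, 266): 266 = 14·19 + 0 → 19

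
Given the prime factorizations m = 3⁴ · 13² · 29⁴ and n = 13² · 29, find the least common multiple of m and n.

max exponent per prime: 3⁴ · 13² · 29⁴ = 9681969609

9681969609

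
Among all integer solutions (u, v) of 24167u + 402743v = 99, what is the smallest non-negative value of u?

gcd(24167, 402743) = 11 (Euclid: 402743 = 16·24167 + 16071; 24167 = 1·16071 + 8096; 16071 = 1·8096 + 7975; 8096 = 1·7975 + 121; 7975 = 65·121 + 110; 121 = 1·110 + 11; 110 = 10·11 + 0), and 11 | 99.
Extended Euclid: 24167·(3333) + 402743·(-200) = 11. Scale by 9: u₀ = 29997.
General solution u = u₀ + 36613t; reducing mod 36613 gives u = 29997 (and v = -1800).

29997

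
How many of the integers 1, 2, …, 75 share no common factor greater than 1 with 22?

Prime factors of 22: 2, 11. Count integers ≤ 75 divisible by none of them.
By inclusion–exclusion: 75 − ⌊75/2⌋ − ⌊75/11⌋ + ⌊75/22⌋ = 35.

35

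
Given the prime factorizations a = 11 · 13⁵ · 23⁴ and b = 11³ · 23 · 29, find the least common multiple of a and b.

4010552067337387

max exponent per prime: 11³ · 13⁵ · 23⁴ · 29 = 4010552067337387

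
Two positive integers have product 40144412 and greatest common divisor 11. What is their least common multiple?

gcd·lcm = product, so lcm = 40144412/11 = 3649492.

3649492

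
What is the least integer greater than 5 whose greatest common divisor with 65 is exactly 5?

10

65 = 5·13. Any t with gcd(t, 65) = 5 is a multiple of 5, say 5s, with s coprime to 13.
Need s > 5/5, so s ≥ 2. First s ≥ 2 with gcd(s, 13) = 1 is s = 2. Thus t = 5·2 = 10.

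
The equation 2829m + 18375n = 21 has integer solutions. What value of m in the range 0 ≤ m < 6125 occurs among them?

Reduce mod 18375: 2829m ≡ 21 (mod 18375). With g = gcd(2829, 18375) = 3 dividing 21, divide through: 943m ≡ 7 (mod 6125).
Since gcd(943, 6125) = 1, m ≡ 7·(943)⁻¹ ≡ 4774 (mod 6125). Smallest non-negative: 4774.

4774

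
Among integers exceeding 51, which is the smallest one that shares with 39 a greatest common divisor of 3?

54

gcd(a, 39) = 3 forces 3 | a; write a = 3s. Then gcd(3s, 3·13) = 3·gcd(s, 13), so need gcd(s, 13) = 1.
3s > 51 gives s ≥ 18. The least s ≥ 18 coprime to 13 is 18, so a = 3·18 = 54.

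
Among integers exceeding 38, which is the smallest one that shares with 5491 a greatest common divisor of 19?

gcd(t, 5491) = 19 forces 19 | t; write t = 19s. Then gcd(19s, 19·289) = 19·gcd(s, 289), so need gcd(s, 289) = 1.
19s > 38 gives s ≥ 3. The least s ≥ 3 coprime to 289 is 3, so t = 19·3 = 57.

57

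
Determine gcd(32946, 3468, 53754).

32946 = 2 · 3 · 17² · 19; 3468 = 2² · 3 · 17²; 53754 = 2 · 3 · 17² · 31
gcd takes min exponent of each prime: 2 · 3 · 17² = 1734

1734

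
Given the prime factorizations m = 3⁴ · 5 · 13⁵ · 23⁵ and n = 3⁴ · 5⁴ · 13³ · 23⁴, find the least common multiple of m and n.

120982060763386875

max exponent per prime: 3⁴ · 5⁴ · 13⁵ · 23⁵ = 120982060763386875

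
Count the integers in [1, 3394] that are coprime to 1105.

Prime factors of 1105: 5, 13, 17. Count integers ≤ 3394 divisible by none of them.
By inclusion–exclusion: 3394 − ⌊3394/5⌋ − ⌊3394/13⌋ − ⌊3394/17⌋ + ⌊3394/65⌋ + ⌊3394/85⌋ + ⌊3394/221⌋ − ⌊3394/1105⌋ = 2359.

2359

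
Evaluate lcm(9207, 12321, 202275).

9207 = 3³ · 11 · 31; 12321 = 3² · 37²; 202275 = 3² · 5² · 29 · 31
lcm takes max exponent of each prime: 3³ · 5² · 11 · 29 · 31 · 37² = 9138177675

9138177675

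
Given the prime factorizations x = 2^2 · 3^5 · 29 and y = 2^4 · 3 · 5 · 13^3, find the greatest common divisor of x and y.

12

min exponent per shared prime: 2^2 · 3 = 12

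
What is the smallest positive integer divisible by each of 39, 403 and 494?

45942

lcm(39, 403) = 39·403/gcd = 15717/13 = 1209
lcm(1209, 494) = 1209·494/gcd = 597246/13 = 45942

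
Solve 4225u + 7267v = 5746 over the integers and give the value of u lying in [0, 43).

Reduce mod 7267: 4225u ≡ 5746 (mod 7267). With g = gcd(4225, 7267) = 169 dividing 5746, divide through: 25u ≡ 34 (mod 43).
Since gcd(25, 43) = 1, u ≡ 34·(25)⁻¹ ≡ 22 (mod 43). Smallest non-negative: 22.

22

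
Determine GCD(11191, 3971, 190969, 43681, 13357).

361

gcd(11191, 3971): 11191 = 2·3971 + 3249; 3971 = 1·3249 + 722; 3249 = 4·722 + 361; 722 = 2·361 + 0 → 361
gcd(361, 190969): 190969 = 529·361 + 0 → 361
gcd(361, 43681): 43681 = 121·361 + 0 → 361
gcd(361, 13357): 13357 = 37·361 + 0 → 361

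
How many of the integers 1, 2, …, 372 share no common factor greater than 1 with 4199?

307

Prime factors of 4199: 13, 17, 19. Count integers ≤ 372 divisible by none of them.
By inclusion–exclusion: 372 − ⌊372/13⌋ − ⌊372/17⌋ − ⌊372/19⌋ + ⌊372/221⌋ + ⌊372/247⌋ + ⌊372/323⌋ − ⌊372/4199⌋ = 307.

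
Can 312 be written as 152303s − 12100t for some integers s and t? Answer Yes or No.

gcd(152303, 12100): 152303 = 12·12100 + 7103; 12100 = 1·7103 + 4997; 7103 = 1·4997 + 2106; 4997 = 2·2106 + 785; 2106 = 2·785 + 536; 785 = 1·536 + 249; 536 = 2·249 + 38; 249 = 6·38 + 21; 38 = 1·21 + 17; 21 = 1·17 + 4; 17 = 4·4 + 1; 4 = 4·1 + 0 → 1
1 divides 312, so a solution exists.

Yes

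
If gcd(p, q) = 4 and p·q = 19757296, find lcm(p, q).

4939324

Since gcd(p,q)·lcm(p,q) = pq, lcm = 19757296/4 = 4939324.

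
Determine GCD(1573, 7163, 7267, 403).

13

1573 = 11² · 13; 7163 = 13 · 19 · 29; 7267 = 13² · 43; 403 = 13 · 31
gcd takes min exponent of each prime: 13 = 13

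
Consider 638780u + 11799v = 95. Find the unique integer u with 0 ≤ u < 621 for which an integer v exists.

gcd(638780, 11799) = 19 (Euclid: 638780 = 54·11799 + 1634; 11799 = 7·1634 + 361; 1634 = 4·361 + 190; 361 = 1·190 + 171; 190 = 1·171 + 19; 171 = 9·19 + 0), and 19 | 95.
Extended Euclid: 638780·(65) + 11799·(-3519) = 19. Scale by 5: u₀ = 325.
General solution u = u₀ + 621t; reducing mod 621 gives u = 325 (and v = -17595).

325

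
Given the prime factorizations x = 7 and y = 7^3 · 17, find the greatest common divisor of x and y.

min exponent per shared prime: 7 = 7

7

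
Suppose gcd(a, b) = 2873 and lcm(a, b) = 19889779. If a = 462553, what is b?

Using ab = gcd(a,b)·lcm(a,b) = 2873·19889779 = 57143335067, we get b = 57143335067/462553 = 123539.

123539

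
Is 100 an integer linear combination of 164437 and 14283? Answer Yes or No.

Yes

gcd(164437, 14283): 164437 = 11·14283 + 7324; 14283 = 1·7324 + 6959; 7324 = 1·6959 + 365; 6959 = 19·365 + 24; 365 = 15·24 + 5; 24 = 4·5 + 4; 5 = 1·4 + 1; 4 = 4·1 + 0 → 1
1 divides 100, so a solution exists.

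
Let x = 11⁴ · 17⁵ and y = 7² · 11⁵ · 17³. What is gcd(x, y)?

71931233

min exponent per shared prime: 11⁴ · 17³ = 71931233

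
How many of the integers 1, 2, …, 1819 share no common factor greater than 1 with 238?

Prime factors of 238: 2, 7, 17. Count integers ≤ 1819 divisible by none of them.
By inclusion–exclusion: 1819 − ⌊1819/2⌋ − ⌊1819/7⌋ − ⌊1819/17⌋ + ⌊1819/14⌋ + ⌊1819/34⌋ + ⌊1819/119⌋ − ⌊1819/238⌋ = 734.

734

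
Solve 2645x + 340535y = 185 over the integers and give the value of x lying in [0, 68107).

Euclid: 340535 = 128·2645 + 1975; 2645 = 1·1975 + 670; 1975 = 2·670 + 635; 670 = 1·635 + 35; 635 = 18·35 + 5; 35 = 7·5 + 0 → gcd = 5; 185 = 5·37.
Back-substitution yields 2645·(-9656) + 340535·(75) = 5, so one solution is x = -9656·37 = -357272, y = 75·37 = 2775.
Solutions in x differ by 340535/5 = 68107; the one in [0, 68107) is -357272 mod 68107 = 51370.

51370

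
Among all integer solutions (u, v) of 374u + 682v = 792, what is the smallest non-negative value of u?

gcd(374, 682) = 22 (Euclid: 682 = 1·374 + 308; 374 = 1·308 + 66; 308 = 4·66 + 44; 66 = 1·44 + 22; 44 = 2·22 + 0), and 22 | 792.
Extended Euclid: 374·(11) + 682·(-6) = 22. Scale by 36: u₀ = 396.
General solution u = u₀ + 31t; reducing mod 31 gives u = 24 (and v = -12).

24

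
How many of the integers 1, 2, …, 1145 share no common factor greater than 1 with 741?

741 = 3·13·19. Inclusion–exclusion on these primes:
1145 − ⌊1145/3⌋ − ⌊1145/13⌋ − ⌊1145/19⌋ + ⌊1145/39⌋ + ⌊1145/57⌋ + ⌊1145/247⌋ − ⌊1145/741⌋ = 668

668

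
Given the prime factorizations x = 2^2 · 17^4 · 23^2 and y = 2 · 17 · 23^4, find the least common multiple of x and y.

93490400644

max exponent per prime: 2^2 · 17^4 · 23^4 = 93490400644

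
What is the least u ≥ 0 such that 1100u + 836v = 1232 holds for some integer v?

Reduce mod 836: 1100u ≡ 1232 (mod 836). With g = gcd(1100, 836) = 44 dividing 1232, divide through: 25u ≡ 28 (mod 19).
Since gcd(25, 19) = 1, u ≡ 28·(25)⁻¹ ≡ 11 (mod 19). Smallest non-negative: 11.

11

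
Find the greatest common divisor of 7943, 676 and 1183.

169

gcd(7943, 676): 7943 = 11·676 + 507; 676 = 1·507 + 169; 507 = 3·169 + 0 → 169
gcd(169, 1183): 1183 = 7·169 + 0 → 169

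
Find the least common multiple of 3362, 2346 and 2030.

lcm(3362, 2346) = 3362·2346/gcd = 7887252/2 = 3943626
lcm(3943626, 2030) = 3943626·2030/gcd = 8005560780/2 = 4002780390

4002780390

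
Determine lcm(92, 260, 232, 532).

46129720

92 = 2² · 23; 260 = 2² · 5 · 13; 232 = 2³ · 29; 532 = 2² · 7 · 19
lcm takes max exponent of each prime: 2³ · 5 · 7 · 13 · 19 · 23 · 29 = 46129720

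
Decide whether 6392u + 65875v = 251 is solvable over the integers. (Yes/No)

No

gcd(6392, 65875): 65875 = 10·6392 + 1955; 6392 = 3·1955 + 527; 1955 = 3·527 + 374; 527 = 1·374 + 153; 374 = 2·153 + 68; 153 = 2·68 + 17; 68 = 4·17 + 0 → 17
17 does not divide 251, so a solution does not exist.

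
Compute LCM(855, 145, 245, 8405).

2042339355

lcm(855, 145) = 855·145/gcd = 123975/5 = 24795
lcm(24795, 245) = 24795·245/gcd = 6074775/5 = 1214955
lcm(1214955, 8405) = 1214955·8405/gcd = 10211696775/5 = 2042339355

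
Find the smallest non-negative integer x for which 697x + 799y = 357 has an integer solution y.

gcd(697, 799) = 17 (Euclid: 799 = 1·697 + 102; 697 = 6·102 + 85; 102 = 1·85 + 17; 85 = 5·17 + 0), and 17 | 357.
Extended Euclid: 697·(-8) + 799·(7) = 17. Scale by 21: x₀ = -168.
General solution x = x₀ + 47t; reducing mod 47 gives x = 20 (and y = -17).

20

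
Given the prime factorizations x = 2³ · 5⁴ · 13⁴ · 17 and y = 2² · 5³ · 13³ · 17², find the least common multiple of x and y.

41270645000

max exponent per prime: 2³ · 5⁴ · 13⁴ · 17² = 41270645000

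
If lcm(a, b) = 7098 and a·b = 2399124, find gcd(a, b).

338

From gcd × lcm = ab: gcd = 2399124 / 7098 = 338.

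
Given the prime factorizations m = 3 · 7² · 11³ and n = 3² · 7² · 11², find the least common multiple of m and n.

max exponent per prime: 3² · 7² · 11³ = 586971

586971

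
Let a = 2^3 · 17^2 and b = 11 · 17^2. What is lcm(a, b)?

max exponent per prime: 2^3 · 11 · 17^2 = 25432

25432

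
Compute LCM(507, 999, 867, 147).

lcm(507, 999) = 507·999/gcd = 506493/3 = 168831
lcm(168831, 867) = 168831·867/gcd = 146376477/3 = 48792159
lcm(48792159, 147) = 48792159·147/gcd = 7172447373/3 = 2390815791

2390815791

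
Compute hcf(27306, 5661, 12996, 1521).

9

gcd(27306, 5661): 27306 = 4·5661 + 4662; 5661 = 1·4662 + 999; 4662 = 4·999 + 666; 999 = 1·666 + 333; 666 = 2·333 + 0 → 333
gcd(333, 12996): 12996 = 39·333 + 9; 333 = 37·9 + 0 → 9
gcd(9, 1521): 1521 = 169·9 + 0 → 9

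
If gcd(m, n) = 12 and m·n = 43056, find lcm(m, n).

3588

Since gcd(m,n)·lcm(m,n) = mn, lcm = 43056/12 = 3588.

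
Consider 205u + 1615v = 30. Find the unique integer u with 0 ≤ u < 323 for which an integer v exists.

268

gcd(205, 1615) = 5 (Euclid: 1615 = 7·205 + 180; 205 = 1·180 + 25; 180 = 7·25 + 5; 25 = 5·5 + 0), and 5 | 30.
Extended Euclid: 205·(-63) + 1615·(8) = 5. Scale by 6: u₀ = -378.
General solution u = u₀ + 323t; reducing mod 323 gives u = 268 (and v = -34).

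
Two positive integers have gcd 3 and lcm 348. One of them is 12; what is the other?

87

u·v = gcd·lcm = 3·348 = 1044, so v = 1044/12 = 87.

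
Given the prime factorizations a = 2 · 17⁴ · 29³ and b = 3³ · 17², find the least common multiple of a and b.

max exponent per prime: 2 · 3³ · 17⁴ · 29³ = 109997658126

109997658126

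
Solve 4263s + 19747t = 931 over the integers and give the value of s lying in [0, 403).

gcd(4263, 19747) = 49 (Euclid: 19747 = 4·4263 + 2695; 4263 = 1·2695 + 1568; 2695 = 1·1568 + 1127; 1568 = 1·1127 + 441; 1127 = 2·441 + 245; 441 = 1·245 + 196; 245 = 1·196 + 49; 196 = 4·49 + 0), and 49 | 931.
Extended Euclid: 4263·(-88) + 19747·(19) = 49. Scale by 19: s₀ = -1672.
General solution s = s₀ + 403k; reducing mod 403 gives s = 343 (and t = -74).

343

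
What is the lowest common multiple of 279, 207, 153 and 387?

4690827

lcm(279, 207) = 279·207/gcd = 57753/9 = 6417
lcm(6417, 153) = 6417·153/gcd = 981801/9 = 109089
lcm(109089, 387) = 109089·387/gcd = 42217443/9 = 4690827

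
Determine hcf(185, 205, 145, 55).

gcd(185, 205): 205 = 1·185 + 20; 185 = 9·20 + 5; 20 = 4·5 + 0 → 5
gcd(5, 145): 145 = 29·5 + 0 → 5
gcd(5, 55): 55 = 11·5 + 0 → 5

5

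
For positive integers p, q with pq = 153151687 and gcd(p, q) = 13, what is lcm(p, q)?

11780899

gcd·lcm = product, so lcm = 153151687/13 = 11780899.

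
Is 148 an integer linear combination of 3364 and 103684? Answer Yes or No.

Yes

By Bézout, 3364u − 103684v = 148 has integer solutions iff gcd(3364, 103684) | 148.
Euclid: 103684 = 30·3364 + 2764; 3364 = 1·2764 + 600; 2764 = 4·600 + 364; 600 = 1·364 + 236; 364 = 1·236 + 128; 236 = 1·128 + 108; 128 = 1·108 + 20; 108 = 5·20 + 8; 20 = 2·8 + 4; 8 = 2·4 + 0. gcd = 4; 148 mod 4 = 0. Yes.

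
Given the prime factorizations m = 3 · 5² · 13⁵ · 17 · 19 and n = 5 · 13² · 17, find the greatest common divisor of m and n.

min exponent per shared prime: 5 · 13² · 17 = 14365

14365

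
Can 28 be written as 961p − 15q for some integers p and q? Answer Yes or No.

By Bézout, 961p − 15q = 28 has integer solutions iff gcd(961, 15) | 28.
Euclid: 961 = 64·15 + 1; 15 = 15·1 + 0. gcd = 1; 28 mod 1 = 0. Yes.

Yes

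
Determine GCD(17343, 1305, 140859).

17343 = 3² · 41 · 47; 1305 = 3² · 5 · 29; 140859 = 3⁴ · 37 · 47
gcd takes min exponent of each prime: 3² = 9

9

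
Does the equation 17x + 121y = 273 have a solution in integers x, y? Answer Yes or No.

By Bézout, 17x + 121y = 273 has integer solutions iff gcd(17, 121) | 273.
Euclid: 121 = 7·17 + 2; 17 = 8·2 + 1; 2 = 2·1 + 0. gcd = 1; 273 mod 1 = 0. Yes.

Yes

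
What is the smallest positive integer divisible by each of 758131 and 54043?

3724697603

gcd first: 758131 = 14·54043 + 1529; 54043 = 35·1529 + 528; 1529 = 2·528 + 473; 528 = 1·473 + 55; 473 = 8·55 + 33; 55 = 1·33 + 22; 33 = 1·22 + 11; 22 = 2·11 + 0 → gcd = 11
lcm = 758131·54043/gcd = 40971673633/11 = 3724697603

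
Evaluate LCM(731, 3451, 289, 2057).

731 = 17 · 43; 3451 = 7 · 17 · 29; 289 = 17²; 2057 = 11² · 17
lcm takes max exponent of each prime: 7 · 11² · 17² · 29 · 43 = 305244401

305244401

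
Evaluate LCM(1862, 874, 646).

728042

1862 = 2 · 7² · 19; 874 = 2 · 19 · 23; 646 = 2 · 17 · 19
lcm takes max exponent of each prime: 2 · 7² · 17 · 19 · 23 = 728042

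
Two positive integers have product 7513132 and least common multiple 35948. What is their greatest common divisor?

gcd·lcm = product, so gcd = 7513132/35948 = 209.

209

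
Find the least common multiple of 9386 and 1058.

4965194

gcd first: 9386 = 8·1058 + 922; 1058 = 1·922 + 136; 922 = 6·136 + 106; 136 = 1·106 + 30; 106 = 3·30 + 16; 30 = 1·16 + 14; 16 = 1·14 + 2; 14 = 7·2 + 0 → gcd = 2
lcm = 9386·1058/gcd = 9930388/2 = 4965194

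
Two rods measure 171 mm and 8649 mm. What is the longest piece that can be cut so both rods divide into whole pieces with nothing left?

9

Euclid: 8649 = 50·171 + 99; 171 = 1·99 + 72; 99 = 1·72 + 27; 72 = 2·27 + 18; 27 = 1·18 + 9; 18 = 2·9 + 0. Last nonzero remainder: 9.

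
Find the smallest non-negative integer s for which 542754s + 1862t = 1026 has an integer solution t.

44

Euclid: 542754 = 291·1862 + 912; 1862 = 2·912 + 38; 912 = 24·38 + 0 → gcd = 38; 1026 = 38·27.
Back-substitution yields 542754·(-2) + 1862·(583) = 38, so one solution is s = -2·27 = -54, t = 583·27 = 15741.
Solutions in s differ by 1862/38 = 49; the one in [0, 49) is -54 mod 49 = 44.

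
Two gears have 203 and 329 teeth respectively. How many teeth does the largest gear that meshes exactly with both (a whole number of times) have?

7

Euclid: 329 = 1·203 + 126; 203 = 1·126 + 77; 126 = 1·77 + 49; 77 = 1·49 + 28; 49 = 1·28 + 21; 28 = 1·21 + 7; 21 = 3·7 + 0. Last nonzero remainder: 7.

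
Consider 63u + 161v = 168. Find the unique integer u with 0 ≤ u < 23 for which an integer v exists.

18

Euclid: 161 = 2·63 + 35; 63 = 1·35 + 28; 35 = 1·28 + 7; 28 = 4·7 + 0 → gcd = 7; 168 = 7·24.
Back-substitution yields 63·(-5) + 161·(2) = 7, so one solution is u = -5·24 = -120, v = 2·24 = 48.
Solutions in u differ by 161/7 = 23; the one in [0, 23) is -120 mod 23 = 18.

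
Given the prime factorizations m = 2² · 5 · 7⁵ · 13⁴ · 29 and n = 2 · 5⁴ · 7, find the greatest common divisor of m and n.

70

min exponent per shared prime: 2 · 5 · 7 = 70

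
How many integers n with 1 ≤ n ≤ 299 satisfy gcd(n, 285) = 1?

152

Prime factors of 285: 3, 5, 19. Count integers ≤ 299 divisible by none of them.
By inclusion–exclusion: 299 − ⌊299/3⌋ − ⌊299/5⌋ − ⌊299/19⌋ + ⌊299/15⌋ + ⌊299/57⌋ + ⌊299/95⌋ − ⌊299/285⌋ = 152.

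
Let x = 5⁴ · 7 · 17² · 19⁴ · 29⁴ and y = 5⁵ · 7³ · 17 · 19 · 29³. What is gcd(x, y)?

min exponent per shared prime: 5⁴ · 7 · 17 · 19 · 29³ = 34464705625

34464705625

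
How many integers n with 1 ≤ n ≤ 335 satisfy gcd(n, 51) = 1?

211

Prime factors of 51: 3, 17. Count integers ≤ 335 divisible by none of them.
By inclusion–exclusion: 335 − ⌊335/3⌋ − ⌊335/17⌋ + ⌊335/51⌋ = 211.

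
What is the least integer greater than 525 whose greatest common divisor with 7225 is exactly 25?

7225 = 25·289. Any t with gcd(t, 7225) = 25 is a multiple of 25, say 25s, with s coprime to 289.
Need s > 525/25, so s ≥ 22. First s ≥ 22 with gcd(s, 289) = 1 is s = 22. Thus t = 25·22 = 550.

550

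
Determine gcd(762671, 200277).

2023

762671 = 7 · 13 · 17² · 29
200277 = 3² · 7 · 11 · 17²
Common: 7 · 17² = 2023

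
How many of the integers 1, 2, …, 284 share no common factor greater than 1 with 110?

104

Prime factors of 110: 2, 5, 11. Count integers ≤ 284 divisible by none of them.
By inclusion–exclusion: 284 − ⌊284/2⌋ − ⌊284/5⌋ − ⌊284/11⌋ + ⌊284/10⌋ + ⌊284/22⌋ + ⌊284/55⌋ − ⌊284/110⌋ = 104.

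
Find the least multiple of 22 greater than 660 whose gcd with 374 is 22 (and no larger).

374 = 22·17. Any m with gcd(m, 374) = 22 is a multiple of 22, say 22s, with s coprime to 17.
Need s > 660/22, so s ≥ 31. First s ≥ 31 with gcd(s, 17) = 1 is s = 31. Thus m = 22·31 = 682.

682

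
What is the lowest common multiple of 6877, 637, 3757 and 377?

2824170713

lcm(6877, 637) = 6877·637/gcd = 4380649/13 = 336973
lcm(336973, 3757) = 336973·3757/gcd = 1266007561/13 = 97385197
lcm(97385197, 377) = 97385197·377/gcd = 36714219269/13 = 2824170713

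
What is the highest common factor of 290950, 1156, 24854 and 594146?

290950 = 2 · 5² · 11 · 23²; 1156 = 2² · 17²; 24854 = 2 · 17² · 43; 594146 = 2 · 7 · 31 · 37²
gcd takes min exponent of each prime: 2 = 2

2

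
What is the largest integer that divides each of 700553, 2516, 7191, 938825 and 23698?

gcd(700553, 2516): 700553 = 278·2516 + 1105; 2516 = 2·1105 + 306; 1105 = 3·306 + 187; 306 = 1·187 + 119; 187 = 1·119 + 68; 119 = 1·68 + 51; 68 = 1·51 + 17; 51 = 3·17 + 0 → 17
gcd(17, 7191): 7191 = 423·17 + 0 → 17
gcd(17, 938825): 938825 = 55225·17 + 0 → 17
gcd(17, 23698): 23698 = 1394·17 + 0 → 17

17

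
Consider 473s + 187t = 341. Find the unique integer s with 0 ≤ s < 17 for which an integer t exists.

11

Euclid: 473 = 2·187 + 99; 187 = 1·99 + 88; 99 = 1·88 + 11; 88 = 8·11 + 0 → gcd = 11; 341 = 11·31.
Back-substitution yields 473·(2) + 187·(-5) = 11, so one solution is s = 2·31 = 62, t = -5·31 = -155.
Solutions in s differ by 187/11 = 17; the one in [0, 17) is 62 mod 17 = 11.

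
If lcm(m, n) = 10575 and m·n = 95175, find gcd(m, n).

From gcd × lcm = mn: gcd = 95175 / 10575 = 9.

9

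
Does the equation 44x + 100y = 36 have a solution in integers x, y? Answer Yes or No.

Yes

gcd(44, 100): 100 = 2·44 + 12; 44 = 3·12 + 8; 12 = 1·8 + 4; 8 = 2·4 + 0 → 4
4 divides 36, so a solution exists.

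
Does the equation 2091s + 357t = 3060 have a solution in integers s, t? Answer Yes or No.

gcd(2091, 357): 2091 = 5·357 + 306; 357 = 1·306 + 51; 306 = 6·51 + 0 → 51
51 divides 3060, so a solution exists.

Yes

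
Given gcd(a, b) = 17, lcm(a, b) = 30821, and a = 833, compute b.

Using ab = gcd(a,b)·lcm(a,b) = 17·30821 = 523957, we get b = 523957/833 = 629.

629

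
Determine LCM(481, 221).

8177

481 = 13 · 37; 221 = 13 · 17
max exponents: 13 · 17 · 37 = 8177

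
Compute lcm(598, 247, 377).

329498

598 = 2 · 13 · 23; 247 = 13 · 19; 377 = 13 · 29
lcm takes max exponent of each prime: 2 · 13 · 19 · 23 · 29 = 329498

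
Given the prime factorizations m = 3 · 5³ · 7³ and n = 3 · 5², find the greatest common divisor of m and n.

min exponent per shared prime: 3 · 5² = 75

75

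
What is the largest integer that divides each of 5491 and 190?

19

Euclid: 5491 = 28·190 + 171; 190 = 1·171 + 19; 171 = 9·19 + 0. Last nonzero remainder: 19.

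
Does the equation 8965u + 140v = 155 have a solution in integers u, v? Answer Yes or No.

gcd(8965, 140): 8965 = 64·140 + 5; 140 = 28·5 + 0 → 5
5 divides 155, so a solution exists.

Yes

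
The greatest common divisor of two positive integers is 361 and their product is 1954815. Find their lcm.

5415

Since gcd(u,v)·lcm(u,v) = uv, lcm = 1954815/361 = 5415.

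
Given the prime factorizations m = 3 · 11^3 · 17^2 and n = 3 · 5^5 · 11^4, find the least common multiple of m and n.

39667959375

max exponent per prime: 3 · 5^5 · 11^4 · 17^2 = 39667959375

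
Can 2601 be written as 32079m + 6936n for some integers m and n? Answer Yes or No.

Yes

By Bézout, 32079m + 6936n = 2601 has integer solutions iff gcd(32079, 6936) | 2601.
Euclid: 32079 = 4·6936 + 4335; 6936 = 1·4335 + 2601; 4335 = 1·2601 + 1734; 2601 = 1·1734 + 867; 1734 = 2·867 + 0. gcd = 867; 2601 mod 867 = 0. Yes.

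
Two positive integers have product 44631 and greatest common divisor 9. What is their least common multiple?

For any two positive integers, gcd × lcm equals their product. Hence lcm = 44631 / 9 = 4959.

4959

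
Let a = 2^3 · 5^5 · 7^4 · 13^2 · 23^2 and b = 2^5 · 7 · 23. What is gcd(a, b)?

1288

min exponent per shared prime: 2^3 · 7 · 23 = 1288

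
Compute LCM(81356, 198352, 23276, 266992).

12796373619568

lcm(81356, 198352) = 81356·198352/gcd = 16137125312/44 = 366752848
lcm(366752848, 23276) = 366752848·23276/gcd = 8536539290048/1012 = 8435315504
lcm(8435315504, 266992) = 8435315504·266992/gcd = 2252161757043968/176 = 12796373619568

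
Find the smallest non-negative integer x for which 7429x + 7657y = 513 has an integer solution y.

gcd(7429, 7657) = 19 (Euclid: 7657 = 1·7429 + 228; 7429 = 32·228 + 133; 228 = 1·133 + 95; 133 = 1·95 + 38; 95 = 2·38 + 19; 38 = 2·19 + 0), and 19 | 513.
Extended Euclid: 7429·(-168) + 7657·(163) = 19. Scale by 27: x₀ = -4536.
General solution x = x₀ + 403t; reducing mod 403 gives x = 300 (and y = -291).

300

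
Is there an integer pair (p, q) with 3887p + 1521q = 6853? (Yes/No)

gcd(3887, 1521): 3887 = 2·1521 + 845; 1521 = 1·845 + 676; 845 = 1·676 + 169; 676 = 4·169 + 0 → 169
169 does not divide 6853, so a solution does not exist.

No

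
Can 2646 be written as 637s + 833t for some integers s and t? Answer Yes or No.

Yes

gcd(637, 833): 833 = 1·637 + 196; 637 = 3·196 + 49; 196 = 4·49 + 0 → 49
49 divides 2646, so a solution exists.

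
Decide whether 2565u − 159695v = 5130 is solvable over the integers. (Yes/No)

Yes

By Bézout, 2565u − 159695v = 5130 has integer solutions iff gcd(2565, 159695) | 5130.
Euclid: 159695 = 62·2565 + 665; 2565 = 3·665 + 570; 665 = 1·570 + 95; 570 = 6·95 + 0. gcd = 95; 5130 mod 95 = 0. Yes.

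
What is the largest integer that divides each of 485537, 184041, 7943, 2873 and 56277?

169

gcd(485537, 184041): 485537 = 2·184041 + 117455; 184041 = 1·117455 + 66586; 117455 = 1·66586 + 50869; 66586 = 1·50869 + 15717; 50869 = 3·15717 + 3718; 15717 = 4·3718 + 845; 3718 = 4·845 + 338; 845 = 2·338 + 169; 338 = 2·169 + 0 → 169
gcd(169, 7943): 7943 = 47·169 + 0 → 169
gcd(169, 2873): 2873 = 17·169 + 0 → 169
gcd(169, 56277): 56277 = 333·169 + 0 → 169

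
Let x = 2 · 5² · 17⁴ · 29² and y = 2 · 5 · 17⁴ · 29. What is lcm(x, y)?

3512058050

max exponent per prime: 2 · 5² · 17⁴ · 29² = 3512058050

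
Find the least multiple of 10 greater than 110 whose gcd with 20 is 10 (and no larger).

130

Multiples of 10 above 110: 10·12, 10·13, … . Need the cofactor coprime to 20/10 = 2.
Checking s = 12, 13, … the first with gcd(s, 2) = 1 is s = 13, giving 130.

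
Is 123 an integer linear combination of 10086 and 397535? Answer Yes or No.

By Bézout, 10086x − 397535y = 123 has integer solutions iff gcd(10086, 397535) | 123.
Euclid: 397535 = 39·10086 + 4181; 10086 = 2·4181 + 1724; 4181 = 2·1724 + 733; 1724 = 2·733 + 258; 733 = 2·258 + 217; 258 = 1·217 + 41; 217 = 5·41 + 12; 41 = 3·12 + 5; 12 = 2·5 + 2; 5 = 2·2 + 1; 2 = 2·1 + 0. gcd = 1; 123 mod 1 = 0. Yes.

Yes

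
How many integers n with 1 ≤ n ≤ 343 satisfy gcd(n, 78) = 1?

106

Prime factors of 78: 2, 3, 13. Count integers ≤ 343 divisible by none of them.
By inclusion–exclusion: 343 − ⌊343/2⌋ − ⌊343/3⌋ − ⌊343/13⌋ + ⌊343/6⌋ + ⌊343/26⌋ + ⌊343/39⌋ − ⌊343/78⌋ = 106.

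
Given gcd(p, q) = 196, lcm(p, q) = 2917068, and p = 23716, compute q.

24108

Using pq = gcd(p,q)·lcm(p,q) = 196·2917068 = 571745328, we get q = 571745328/23716 = 24108.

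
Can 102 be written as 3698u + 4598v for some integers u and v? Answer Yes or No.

Yes

gcd(3698, 4598): 4598 = 1·3698 + 900; 3698 = 4·900 + 98; 900 = 9·98 + 18; 98 = 5·18 + 8; 18 = 2·8 + 2; 8 = 4·2 + 0 → 2
2 divides 102, so a solution exists.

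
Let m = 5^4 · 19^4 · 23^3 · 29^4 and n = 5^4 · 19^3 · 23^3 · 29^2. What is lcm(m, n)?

max exponent per prime: 5^4 · 19^4 · 23^3 · 29^4 = 700922370084104375

700922370084104375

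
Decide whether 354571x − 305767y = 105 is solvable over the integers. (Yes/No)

By Bézout, 354571x − 305767y = 105 has integer solutions iff gcd(354571, 305767) | 105.
Euclid: 354571 = 1·305767 + 48804; 305767 = 6·48804 + 12943; 48804 = 3·12943 + 9975; 12943 = 1·9975 + 2968; 9975 = 3·2968 + 1071; 2968 = 2·1071 + 826; 1071 = 1·826 + 245; 826 = 3·245 + 91; 245 = 2·91 + 63; 91 = 1·63 + 28; 63 = 2·28 + 7; 28 = 4·7 + 0. gcd = 7; 105 mod 7 = 0. Yes.

Yes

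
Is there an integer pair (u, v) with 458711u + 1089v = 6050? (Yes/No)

Yes

gcd(458711, 1089): 458711 = 421·1089 + 242; 1089 = 4·242 + 121; 242 = 2·121 + 0 → 121
121 divides 6050, so a solution exists.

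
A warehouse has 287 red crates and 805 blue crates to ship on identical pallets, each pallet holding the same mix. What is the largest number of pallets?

Euclid: 805 = 2·287 + 231; 287 = 1·231 + 56; 231 = 4·56 + 7; 56 = 8·7 + 0. Last nonzero remainder: 7.

7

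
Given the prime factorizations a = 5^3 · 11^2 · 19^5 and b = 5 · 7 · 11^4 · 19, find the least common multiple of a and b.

max exponent per prime: 5^3 · 7 · 11^4 · 19^5 = 31720994776625

31720994776625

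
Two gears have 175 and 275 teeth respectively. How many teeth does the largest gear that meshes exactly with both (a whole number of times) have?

25

175 = 5² · 7
275 = 5² · 11
Common: 5² = 25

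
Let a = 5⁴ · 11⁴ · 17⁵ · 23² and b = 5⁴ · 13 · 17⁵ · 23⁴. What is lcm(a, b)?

47266131755963388125

max exponent per prime: 5⁴ · 11⁴ · 13 · 17⁵ · 23⁴ = 47266131755963388125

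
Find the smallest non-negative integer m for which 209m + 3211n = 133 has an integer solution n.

16

gcd(209, 3211) = 19 (Euclid: 3211 = 15·209 + 76; 209 = 2·76 + 57; 76 = 1·57 + 19; 57 = 3·19 + 0), and 19 | 133.
Extended Euclid: 209·(-46) + 3211·(3) = 19. Scale by 7: m₀ = -322.
General solution m = m₀ + 169t; reducing mod 169 gives m = 16 (and n = -1).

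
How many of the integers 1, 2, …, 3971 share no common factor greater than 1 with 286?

1666

Prime factors of 286: 2, 11, 13. Count integers ≤ 3971 divisible by none of them.
By inclusion–exclusion: 3971 − ⌊3971/2⌋ − ⌊3971/11⌋ − ⌊3971/13⌋ + ⌊3971/22⌋ + ⌊3971/26⌋ + ⌊3971/143⌋ − ⌊3971/286⌋ = 1666.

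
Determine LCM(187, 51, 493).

16269

187 = 11 · 17; 51 = 3 · 17; 493 = 17 · 29
lcm takes max exponent of each prime: 3 · 11 · 17 · 29 = 16269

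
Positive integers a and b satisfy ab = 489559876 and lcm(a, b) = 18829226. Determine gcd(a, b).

26

gcd·lcm = product, so gcd = 489559876/18829226 = 26.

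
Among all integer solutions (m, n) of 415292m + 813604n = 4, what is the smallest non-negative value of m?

64590

Euclid: 813604 = 1·415292 + 398312; 415292 = 1·398312 + 16980; 398312 = 23·16980 + 7772; 16980 = 2·7772 + 1436; 7772 = 5·1436 + 592; 1436 = 2·592 + 252; 592 = 2·252 + 88; 252 = 2·88 + 76; 88 = 1·76 + 12; 76 = 6·12 + 4; 12 = 3·4 + 0 → gcd = 4; 4 = 4·1.
Back-substitution yields 415292·(64590) + 813604·(-32969) = 4, so one solution is m = 64590·1 = 64590, n = -32969·1 = -32969.
Solutions in m differ by 813604/4 = 203401; the one in [0, 203401) is 64590 mod 203401 = 64590.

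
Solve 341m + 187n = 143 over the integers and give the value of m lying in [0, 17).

Reduce mod 187: 341m ≡ 143 (mod 187). With g = gcd(341, 187) = 11 dividing 143, divide through: 31m ≡ 13 (mod 17).
Since gcd(31, 17) = 1, m ≡ 13·(31)⁻¹ ≡ 7 (mod 17). Smallest non-negative: 7.

7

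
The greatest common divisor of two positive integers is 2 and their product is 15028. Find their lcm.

7514

gcd·lcm = product, so lcm = 15028/2 = 7514.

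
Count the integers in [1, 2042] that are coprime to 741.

741 = 3·13·19. Inclusion–exclusion on these primes:
2042 − ⌊2042/3⌋ − ⌊2042/13⌋ − ⌊2042/19⌋ + ⌊2042/39⌋ + ⌊2042/57⌋ + ⌊2042/247⌋ − ⌊2042/741⌋ = 1191

1191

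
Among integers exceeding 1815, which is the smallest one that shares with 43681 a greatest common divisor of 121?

1936

43681 = 121·361. Any k with gcd(k, 43681) = 121 is a multiple of 121, say 121s, with s coprime to 361.
Need s > 1815/121, so s ≥ 16. First s ≥ 16 with gcd(s, 361) = 1 is s = 16. Thus k = 121·16 = 1936.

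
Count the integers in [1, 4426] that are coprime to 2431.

Prime factors of 2431: 11, 13, 17. Count integers ≤ 4426 divisible by none of them.
By inclusion–exclusion: 4426 − ⌊4426/11⌋ − ⌊4426/13⌋ − ⌊4426/17⌋ + ⌊4426/143⌋ + ⌊4426/187⌋ + ⌊4426/221⌋ − ⌊4426/2431⌋ = 3496.

3496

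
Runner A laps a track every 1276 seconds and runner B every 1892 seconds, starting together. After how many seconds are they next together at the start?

1276 = 2² · 11 · 29; 1892 = 2² · 11 · 43
max exponents: 2² · 11 · 29 · 43 = 54868

54868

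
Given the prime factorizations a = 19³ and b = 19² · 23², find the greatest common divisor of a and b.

min exponent per shared prime: 19² = 361

361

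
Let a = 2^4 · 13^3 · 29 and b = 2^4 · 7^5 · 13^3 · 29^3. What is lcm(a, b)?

max exponent per prime: 2^4 · 7^5 · 13^3 · 29^3 = 14409013005296

14409013005296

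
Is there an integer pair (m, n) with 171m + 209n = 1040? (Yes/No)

No

gcd(171, 209): 209 = 1·171 + 38; 171 = 4·38 + 19; 38 = 2·19 + 0 → 19
19 does not divide 1040, so a solution does not exist.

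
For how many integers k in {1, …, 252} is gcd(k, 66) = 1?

66 = 2·3·11. Inclusion–exclusion on these primes:
252 − ⌊252/2⌋ − ⌊252/3⌋ − ⌊252/11⌋ + ⌊252/6⌋ + ⌊252/22⌋ + ⌊252/33⌋ − ⌊252/66⌋ = 77

77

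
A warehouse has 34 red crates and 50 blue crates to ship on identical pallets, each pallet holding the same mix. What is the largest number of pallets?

34 = 2 · 17
50 = 2 · 5²
Common: 2 = 2

2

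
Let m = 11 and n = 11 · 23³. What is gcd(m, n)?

11

min exponent per shared prime: 11 = 11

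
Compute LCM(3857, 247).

3857 = 7 · 19 · 29; 247 = 13 · 19
max exponents: 7 · 13 · 19 · 29 = 50141

50141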